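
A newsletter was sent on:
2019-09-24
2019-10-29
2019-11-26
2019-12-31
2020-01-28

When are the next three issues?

All Tuesdays; the gaps (35, 28, 35, 28) vary with month length.
This is the last Tuesday of each month.
February 2020 ends with Tuesday 2020-02-25.
Last Tuesday of March 2020: 2020-03-31.
Last Tuesday of April 2020: 2020-04-28.

2020-02-25, 2020-03-31, 2020-04-28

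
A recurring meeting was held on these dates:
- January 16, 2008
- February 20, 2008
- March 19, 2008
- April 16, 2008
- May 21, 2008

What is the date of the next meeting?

Gaps: 35, 28, 28, 35 days — a mix of 28 and 35. Every date is a Wednesday.
Each is the 3rd Wednesday of its month.
June 2008 — 3rd Wednesday is June 18, 2008.

June 18, 2008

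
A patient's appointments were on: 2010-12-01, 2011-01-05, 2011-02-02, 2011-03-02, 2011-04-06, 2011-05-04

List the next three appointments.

2011-06-01, 2011-07-06, 2011-08-03

All dates are Wednesdays, 35, 28, 28, 35, 28 days apart.
Specifically, the 1st Wednesday of each month.
June 2011 — 1st Wednesday is 2011-06-01.
July 2011 — 1st Wednesday is 2011-07-06.
August 2011 — 1st Wednesday is 2011-08-03.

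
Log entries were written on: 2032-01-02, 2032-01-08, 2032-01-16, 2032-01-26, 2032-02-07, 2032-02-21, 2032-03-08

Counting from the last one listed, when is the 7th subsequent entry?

Gaps: 6, 8, 10, 12, 14, 16 days — each gap is 2 larger than the previous one.
Next gap: 18 days. 2032-03-08 + 18 days = 2032-03-26.
Next gap: 20 days. 2032-03-26 + 20 days = 2032-04-15.
Next gap: 22 days. 2032-04-15 + 22 days = 2032-05-07.
Next gap: 24 days. 2032-05-07 + 24 days = 2032-05-31.
Next gap: 26 days. 2032-05-31 + 26 days = 2032-06-26.
Next gap: 28 days. 2032-06-26 + 28 days = 2032-07-24.
Next gap: 30 days. 2032-07-24 + 30 days = 2032-08-23.

2032-08-23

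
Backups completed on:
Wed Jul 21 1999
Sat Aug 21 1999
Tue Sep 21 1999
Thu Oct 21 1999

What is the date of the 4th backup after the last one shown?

Mon Feb 21 2000

Each date is the 21st; the gaps (31, 31, 30) track the month lengths.
The rule is the 21st of each month.
Next: November 1999 → Sun Nov 21 1999.
December 1999: Tue Dec 21 1999.
Next: January 2000 → Fri Jan 21 2000.
Next: February 2000 → Mon Feb 21 2000.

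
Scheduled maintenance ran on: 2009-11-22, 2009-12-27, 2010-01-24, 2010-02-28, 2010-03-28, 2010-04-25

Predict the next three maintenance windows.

2010-05-23, 2010-06-27, 2010-07-25

All dates are Sundays, 35, 28, 35, 28, 28 days apart.
Specifically, the 4th Sunday of each month.
4th Sunday of May 2010: 2010-05-23.
June 2010 — 4th Sunday is 2010-06-27.
July 2010 — 4th Sunday is 2010-07-25.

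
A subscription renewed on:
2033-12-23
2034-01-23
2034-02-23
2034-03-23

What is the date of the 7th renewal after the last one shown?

2034-10-23

Gaps: 31, 31, 28 days — not constant. Every event is on the 23rd of the month.
Pattern: the 23rd of each month.
April 2034: 2034-04-23.
Next: May 2034 → 2034-05-23.
Next: June 2034 → 2034-06-23.
Next: July 2034 → 2034-07-23.
August 2034: 2034-08-23.
September 2034: 2034-09-23.
October 2034: 2034-10-23.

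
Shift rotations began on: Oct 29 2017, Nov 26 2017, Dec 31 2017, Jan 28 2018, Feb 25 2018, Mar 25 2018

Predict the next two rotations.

All Sundays; the gaps (28, 35, 28, 28, 28) vary with month length.
This is the last Sunday of each month.
Last Sunday of April 2018: Apr 29 2018.
Last Sunday of May 2018: May 27 2018.

Apr 29 2018, May 27 2018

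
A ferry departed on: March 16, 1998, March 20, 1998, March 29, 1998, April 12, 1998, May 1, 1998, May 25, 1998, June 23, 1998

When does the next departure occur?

July 27, 1998

The spacing grows by 5 each time: 4, 9, 14, 19, 24, 29 days.
Next gap: 34 days. June 23, 1998 + 34 days = July 27, 1998.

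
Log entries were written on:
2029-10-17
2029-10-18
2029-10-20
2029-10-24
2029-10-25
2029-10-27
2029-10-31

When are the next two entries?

Every event lands on a Wednesday or Thursday or Saturday (gaps cycle 1, 2, 4, 1, 2, 4).
So the schedule is: every Wednesday, Thursday and Saturday.
The following Thursday is 2029-11-01.
Next Saturday: 2029-11-03.

2029-11-01, 2029-11-03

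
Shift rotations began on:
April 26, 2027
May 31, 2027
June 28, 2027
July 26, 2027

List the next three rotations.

These are Mondays with 35, 28, 28-day gaps.
Each is the final Monday of its month — May 31, 2027 is past the 28th, so '4th Monday' doesn't fit.
Last Monday of August 2027: August 30, 2027.
September 2027 ends with Monday September 27, 2027.
Last Monday of October 2027: October 25, 2027.

August 30, 2027; September 27, 2027; October 25, 2027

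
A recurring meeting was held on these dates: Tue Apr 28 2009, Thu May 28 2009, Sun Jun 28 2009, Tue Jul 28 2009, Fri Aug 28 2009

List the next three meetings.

Mon Sep 28 2009, Wed Oct 28 2009, Sat Nov 28 2009

Each date is the 28th; the gaps (30, 31, 30, 31) track the month lengths.
The rule is the 28th of each month.
September 2009: Mon Sep 28 2009.
Next: October 2009 → Wed Oct 28 2009.
Next: November 2009 → Sat Nov 28 2009.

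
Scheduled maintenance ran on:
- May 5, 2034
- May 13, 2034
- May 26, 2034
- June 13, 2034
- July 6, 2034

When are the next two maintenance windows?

August 3, 2034; September 5, 2034

Intervals are 8, 13, 18, 23 days — an arithmetic progression with common difference 5.
Next gap: 28 days. July 6, 2034 + 28 days = August 3, 2034.
Next gap: 33 days. August 3, 2034 + 33 days = September 5, 2034.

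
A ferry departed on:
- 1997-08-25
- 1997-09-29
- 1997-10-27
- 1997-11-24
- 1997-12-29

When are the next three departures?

1998-01-26, 1998-02-23, 1998-03-30

These are Mondays with 35, 28, 28, 35-day gaps.
Each is the final Monday of its month — 1997-09-29 is past the 28th, so '4th Monday' doesn't fit.
January 1998 ends with Monday 1998-01-26.
Last Monday of February 1998: 1998-02-23.
March 1998 ends with Monday 1998-03-30.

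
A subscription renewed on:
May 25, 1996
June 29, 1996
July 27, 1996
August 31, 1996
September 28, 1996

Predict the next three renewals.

October 26, 1996; November 30, 1996; December 28, 1996

These are Saturdays with 35, 28, 35, 28-day gaps.
Each is the final Saturday of its month — June 29, 1996 is past the 28th, so '4th Saturday' doesn't fit.
October 1996 ends with Saturday October 26, 1996.
November 1996 ends with Saturday November 30, 1996.
December 1996 ends with Saturday December 28, 1996.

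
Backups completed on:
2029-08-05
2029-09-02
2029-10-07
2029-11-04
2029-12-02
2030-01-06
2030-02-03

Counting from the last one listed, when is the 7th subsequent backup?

Gaps: 28, 35, 28, 28, 35, 28 days — a mix of 28 and 35. Every date is a Sunday.
Each is the 1st Sunday of its month.
1st Sunday of March 2030: 2030-03-03.
April 2030 — 1st Sunday is 2030-04-07.
1st Sunday of May 2030: 2030-05-05.
June 2030 — 1st Sunday is 2030-06-02.
1st Sunday of July 2030: 2030-07-07.
August 2030 — 1st Sunday is 2030-08-04.
September 2030 — 1st Sunday is 2030-09-01.

2030-09-01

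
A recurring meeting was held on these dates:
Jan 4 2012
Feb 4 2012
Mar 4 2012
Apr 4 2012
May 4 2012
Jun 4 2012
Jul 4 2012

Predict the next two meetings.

Aug 4 2012, Sep 4 2012

The day-of-month is always 4 (31, 29, 31, 30, 31, 30 days between events).
So this recurs on the 4th of each month.
August 2012: Aug 4 2012.
Next: September 2012 → Sep 4 2012.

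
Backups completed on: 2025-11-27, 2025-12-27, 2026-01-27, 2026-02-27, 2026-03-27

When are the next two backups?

Each date is the 27th; the gaps (30, 31, 31, 28) track the month lengths.
The rule is the 27th of each month.
April 2026: 2026-04-27.
Next: May 2026 → 2026-05-27.

2026-04-27, 2026-05-27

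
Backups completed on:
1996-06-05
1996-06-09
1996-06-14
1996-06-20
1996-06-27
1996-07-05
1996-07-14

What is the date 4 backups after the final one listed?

The spacing grows by 1 each time: 4, 5, 6, 7, 8, 9 days.
Next gap: 10 days. 1996-07-14 + 10 days = 1996-07-24.
Next gap: 11 days. 1996-07-24 + 11 days = 1996-08-04.
Next gap: 12 days. 1996-08-04 + 12 days = 1996-08-16.
Next gap: 13 days. 1996-08-16 + 13 days = 1996-08-29.

1996-08-29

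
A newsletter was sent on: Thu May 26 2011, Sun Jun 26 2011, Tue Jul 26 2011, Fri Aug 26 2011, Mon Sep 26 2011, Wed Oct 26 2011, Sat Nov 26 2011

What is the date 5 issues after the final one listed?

Thu Apr 26 2012

Each date is the 26th; the gaps (31, 30, 31, 31, 30, 31) track the month lengths.
The rule is the 26th of each month.
Next: December 2011 → Mon Dec 26 2011.
January 2012: Thu Jan 26 2012.
February 2012: Sun Feb 26 2012.
Next: March 2012 → Mon Mar 26 2012.
April 2012: Thu Apr 26 2012.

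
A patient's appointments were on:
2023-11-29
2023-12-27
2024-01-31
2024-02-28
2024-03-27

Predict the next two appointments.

2024-04-24, 2024-05-29

All Wednesdays; the gaps (28, 35, 28, 28) vary with month length.
This is the last Wednesday of each month.
April 2024 ends with Wednesday 2024-04-24.
May 2024 ends with Wednesday 2024-05-29.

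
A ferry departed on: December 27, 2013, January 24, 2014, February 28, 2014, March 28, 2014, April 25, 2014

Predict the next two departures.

Gaps: 28, 35, 28, 28 days — a mix of 28 and 35. Every date is a Friday.
Each is the 4th Friday of its month.
4th Friday of May 2014: May 23, 2014.
June 2014 — 4th Friday is June 27, 2014.

May 23, 2014; June 27, 2014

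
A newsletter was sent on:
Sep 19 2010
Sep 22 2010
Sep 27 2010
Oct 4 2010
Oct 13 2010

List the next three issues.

Oct 24 2010, Nov 6 2010, Nov 21 2010

Intervals are 3, 5, 7, 9 days — an arithmetic progression with common difference 2.
Next gap: 11 days. Oct 13 2010 + 11 days = Oct 24 2010.
Next gap: 13 days. Oct 24 2010 + 13 days = Nov 6 2010.
Next gap: 15 days. Nov 6 2010 + 15 days = Nov 21 2010.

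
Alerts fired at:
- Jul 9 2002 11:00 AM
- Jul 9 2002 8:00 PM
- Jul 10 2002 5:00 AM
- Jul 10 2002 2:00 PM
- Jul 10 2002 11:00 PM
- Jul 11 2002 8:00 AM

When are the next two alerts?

Jul 11 2002 5:00 PM, Jul 12 2002 2:00 AM

Gaps: 9, 9, 9, 9, 9 hours — each event is 9 hours after the previous one.
Jul 11 2002 8:00 AM + 9 h = Jul 11 2002 5:00 PM.
Jul 11 2002 5:00 PM + 9 h = Jul 12 2002 2:00 AM.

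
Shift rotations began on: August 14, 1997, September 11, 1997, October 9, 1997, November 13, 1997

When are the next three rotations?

December 11, 1997; January 8, 1998; February 12, 1998

All dates are Thursdays, 28, 28, 35 days apart.
Specifically, the 2nd Thursday of each month.
2nd Thursday of December 1997: December 11, 1997.
2nd Thursday of January 1998: January 8, 1998.
2nd Thursday of February 1998: February 12, 1998.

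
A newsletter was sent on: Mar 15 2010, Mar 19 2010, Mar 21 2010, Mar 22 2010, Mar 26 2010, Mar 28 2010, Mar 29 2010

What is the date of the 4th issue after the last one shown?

Apr 9 2010

The gap pattern 4, 2, 1, 4, 2, 1 repeats every 3 events.
These are the Mondays, Fridays and Sundays of each week.
The following Friday is Apr 2 2010.
The following Sunday is Apr 4 2010.
The following Monday is Apr 5 2010.
Next Friday: Apr 9 2010.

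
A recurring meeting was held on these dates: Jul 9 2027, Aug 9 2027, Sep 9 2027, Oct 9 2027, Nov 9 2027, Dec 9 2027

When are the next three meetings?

Each date is the 9th; the gaps (31, 31, 30, 31, 30) track the month lengths.
The rule is the 9th of each month.
Next: January 2028 → Jan 9 2028.
February 2028: Feb 9 2028.
March 2028: Mar 9 2028.

Jan 9 2028, Feb 9 2028, Mar 9 2028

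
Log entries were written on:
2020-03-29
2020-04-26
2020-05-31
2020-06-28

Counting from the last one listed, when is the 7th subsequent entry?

2021-01-31

These are Sundays with 28, 35, 28-day gaps.
Each is the final Sunday of its month — 2020-03-29 is past the 28th, so '4th Sunday' doesn't fit.
Last Sunday of July 2020: 2020-07-26.
August 2020 ends with Sunday 2020-08-30.
Last Sunday of September 2020: 2020-09-27.
Last Sunday of October 2020: 2020-10-25.
Last Sunday of November 2020: 2020-11-29.
Last Sunday of December 2020: 2020-12-27.
January 2021 ends with Sunday 2021-01-31.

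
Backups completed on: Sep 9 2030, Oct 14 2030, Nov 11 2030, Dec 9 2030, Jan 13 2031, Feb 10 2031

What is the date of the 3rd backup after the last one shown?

May 12 2031

These are Mondays at 28- or 35-day spacing (35, 28, 28, 35, 28).
The pattern: 2nd Monday of the month.
2nd Monday of March 2031: Mar 10 2031.
April 2031 — 2nd Monday is Apr 14 2031.
2nd Monday of May 2031: May 12 2031.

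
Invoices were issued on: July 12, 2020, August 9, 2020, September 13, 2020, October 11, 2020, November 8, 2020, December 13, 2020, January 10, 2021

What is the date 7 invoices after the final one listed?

Gaps: 28, 35, 28, 28, 35, 28 days — a mix of 28 and 35. Every date is a Sunday.
Each is the 2nd Sunday of its month.
2nd Sunday of February 2021: February 14, 2021.
2nd Sunday of March 2021: March 14, 2021.
April 2021 — 2nd Sunday is April 11, 2021.
2nd Sunday of May 2021: May 9, 2021.
June 2021 — 2nd Sunday is June 13, 2021.
July 2021 — 2nd Sunday is July 11, 2021.
August 2021 — 2nd Sunday is August 8, 2021.

August 8, 2021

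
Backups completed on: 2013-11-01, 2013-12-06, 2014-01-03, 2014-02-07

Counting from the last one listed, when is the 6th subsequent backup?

All dates are Fridays, 35, 28, 35 days apart.
Specifically, the 1st Friday of each month.
1st Friday of March 2014: 2014-03-07.
April 2014 — 1st Friday is 2014-04-04.
1st Friday of May 2014: 2014-05-02.
June 2014 — 1st Friday is 2014-06-06.
July 2014 — 1st Friday is 2014-07-04.
August 2014 — 1st Friday is 2014-08-01.

2014-08-01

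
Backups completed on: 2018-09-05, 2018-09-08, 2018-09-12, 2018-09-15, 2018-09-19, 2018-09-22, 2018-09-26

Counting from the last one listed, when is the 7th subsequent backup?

The gap pattern 3, 4, 3, 4, 3, 4 repeats every 2 events.
These are the Wednesdays and Saturdays of each week.
Next Saturday: 2018-09-29.
The following Wednesday is 2018-10-03.
The following Saturday is 2018-10-06.
Next Wednesday: 2018-10-10.
Next Saturday: 2018-10-13.
The following Wednesday is 2018-10-17.
Next Saturday: 2018-10-20.

2018-10-20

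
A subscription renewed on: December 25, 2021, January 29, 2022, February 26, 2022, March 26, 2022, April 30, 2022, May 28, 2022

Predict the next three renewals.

June 25, 2022; July 30, 2022; August 27, 2022

Every date is a Saturday; gaps 35, 28, 28, 35, 28 days.
Each is the last Saturday of its month (at least one falls on the 29th or later, ruling out '4th Saturday').
June 2022 ends with Saturday June 25, 2022.
Last Saturday of July 2022: July 30, 2022.
Last Saturday of August 2022: August 27, 2022.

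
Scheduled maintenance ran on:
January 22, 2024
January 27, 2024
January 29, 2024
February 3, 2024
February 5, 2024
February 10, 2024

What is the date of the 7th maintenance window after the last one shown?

Gaps: 5, 2, 5, 2, 5 days — not constant, but cyclic with period 2.
The events fall on every Monday and Saturday.
Next Monday: February 12, 2024.
The following Saturday is February 17, 2024.
Next Monday: February 19, 2024.
Next Saturday: February 24, 2024.
Next Monday: February 26, 2024.
The following Saturday is March 2, 2024.
Next Monday: March 4, 2024.

March 4, 2024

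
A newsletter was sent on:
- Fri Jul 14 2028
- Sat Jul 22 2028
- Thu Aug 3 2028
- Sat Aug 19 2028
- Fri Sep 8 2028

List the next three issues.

Mon Oct 2 2028, Mon Oct 30 2028, Fri Dec 1 2028

Intervals are 8, 12, 16, 20 days — an arithmetic progression with common difference 4.
Next gap: 24 days. Fri Sep 8 2028 + 24 days = Mon Oct 2 2028.
Next gap: 28 days. Mon Oct 2 2028 + 28 days = Mon Oct 30 2028.
Next gap: 32 days. Mon Oct 30 2028 + 32 days = Fri Dec 1 2028.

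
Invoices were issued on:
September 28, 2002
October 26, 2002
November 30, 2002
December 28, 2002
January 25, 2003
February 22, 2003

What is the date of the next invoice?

March 29, 2003

These are Saturdays with 28, 35, 28, 28, 28-day gaps.
Each is the final Saturday of its month — November 30, 2002 is past the 28th, so '4th Saturday' doesn't fit.
March 2003 ends with Saturday March 29, 2003.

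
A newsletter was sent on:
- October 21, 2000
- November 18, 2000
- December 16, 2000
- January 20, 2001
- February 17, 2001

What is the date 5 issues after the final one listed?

All dates are Saturdays, 28, 28, 35, 28 days apart.
Specifically, the 3rd Saturday of each month.
3rd Saturday of March 2001: March 17, 2001.
3rd Saturday of April 2001: April 21, 2001.
3rd Saturday of May 2001: May 19, 2001.
June 2001 — 3rd Saturday is June 16, 2001.
3rd Saturday of July 2001: July 21, 2001.

July 21, 2001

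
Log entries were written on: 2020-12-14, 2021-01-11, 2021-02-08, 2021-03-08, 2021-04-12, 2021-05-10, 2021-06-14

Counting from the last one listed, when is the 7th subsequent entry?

Gaps: 28, 28, 28, 35, 28, 35 days — a mix of 28 and 35. Every date is a Monday.
Each is the 2nd Monday of its month.
July 2021 — 2nd Monday is 2021-07-12.
August 2021 — 2nd Monday is 2021-08-09.
2nd Monday of September 2021: 2021-09-13.
October 2021 — 2nd Monday is 2021-10-11.
November 2021 — 2nd Monday is 2021-11-08.
December 2021 — 2nd Monday is 2021-12-13.
January 2022 — 2nd Monday is 2022-01-10.

2022-01-10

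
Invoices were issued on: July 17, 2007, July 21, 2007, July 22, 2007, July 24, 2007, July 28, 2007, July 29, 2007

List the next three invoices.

July 31, 2007; August 4, 2007; August 5, 2007

Every event lands on a Tuesday or Saturday or Sunday (gaps cycle 4, 1, 2, 4, 1).
So the schedule is: every Tuesday, Saturday and Sunday.
The following Tuesday is July 31, 2007.
The following Saturday is August 4, 2007.
The following Sunday is August 5, 2007.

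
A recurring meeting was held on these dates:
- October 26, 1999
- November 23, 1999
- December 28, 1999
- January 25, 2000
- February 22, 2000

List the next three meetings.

Gaps: 28, 35, 28, 28 days — a mix of 28 and 35. Every date is a Tuesday.
Each is the 4th Tuesday of its month.
4th Tuesday of March 2000: March 28, 2000.
April 2000 — 4th Tuesday is April 25, 2000.
May 2000 — 4th Tuesday is May 23, 2000.

March 28, 2000; April 25, 2000; May 23, 2000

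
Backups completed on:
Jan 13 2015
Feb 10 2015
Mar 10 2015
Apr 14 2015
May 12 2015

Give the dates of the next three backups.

All dates are Tuesdays, 28, 28, 35, 28 days apart.
Specifically, the 2nd Tuesday of each month.
June 2015 — 2nd Tuesday is Jun 9 2015.
July 2015 — 2nd Tuesday is Jul 14 2015.
August 2015 — 2nd Tuesday is Aug 11 2015.

Jun 9 2015, Jul 14 2015, Aug 11 2015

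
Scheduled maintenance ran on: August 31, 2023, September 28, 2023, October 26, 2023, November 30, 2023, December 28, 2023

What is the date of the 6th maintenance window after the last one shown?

Every date is a Thursday; gaps 28, 28, 35, 28 days.
Each is the last Thursday of its month (at least one falls on the 29th or later, ruling out '4th Thursday').
January 2024 ends with Thursday January 25, 2024.
Last Thursday of February 2024: February 29, 2024.
March 2024 ends with Thursday March 28, 2024.
Last Thursday of April 2024: April 25, 2024.
May 2024 ends with Thursday May 30, 2024.
Last Thursday of June 2024: June 27, 2024.

June 27, 2024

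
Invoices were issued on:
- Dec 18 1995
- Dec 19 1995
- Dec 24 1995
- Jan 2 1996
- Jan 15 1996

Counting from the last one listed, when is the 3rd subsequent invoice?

The spacing grows by 4 each time: 1, 5, 9, 13 days.
Next gap: 17 days. Jan 15 1996 + 17 days = Feb 1 1996.
Next gap: 21 days. Feb 1 1996 + 21 days = Feb 22 1996.
Next gap: 25 days. Feb 22 1996 + 25 days = Mar 18 1996.

Mar 18 1996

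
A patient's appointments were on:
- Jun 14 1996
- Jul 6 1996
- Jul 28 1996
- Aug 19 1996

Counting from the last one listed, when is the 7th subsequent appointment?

Jan 20 1997

The spacing is 22, 22, 22 days — always 22 days.
Aug 19 1996 + 22 days = Sep 10 1996.
Sep 10 1996 + 22 days = Oct 2 1996.
Oct 2 1996 + 22 days = Oct 24 1996.
Oct 24 1996 + 22 days = Nov 15 1996.
Nov 15 1996 + 22 days = Dec 7 1996.
Dec 7 1996 + 22 days = Dec 29 1996.
Dec 29 1996 + 22 days = Jan 20 1997.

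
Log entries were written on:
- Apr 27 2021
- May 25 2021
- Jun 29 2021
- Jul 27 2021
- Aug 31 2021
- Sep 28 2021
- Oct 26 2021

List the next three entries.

All Tuesdays; the gaps (28, 35, 28, 35, 28, 28) vary with month length.
This is the last Tuesday of each month.
November 2021 ends with Tuesday Nov 30 2021.
December 2021 ends with Tuesday Dec 28 2021.
January 2022 ends with Tuesday Jan 25 2022.

Nov 30 2021, Dec 28 2021, Jan 25 2022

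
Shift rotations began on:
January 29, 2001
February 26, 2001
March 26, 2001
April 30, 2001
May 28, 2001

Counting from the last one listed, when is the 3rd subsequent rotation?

August 27, 2001

These are Mondays with 28, 28, 35, 28-day gaps.
Each is the final Monday of its month — January 29, 2001 is past the 28th, so '4th Monday' doesn't fit.
June 2001 ends with Monday June 25, 2001.
Last Monday of July 2001: July 30, 2001.
August 2001 ends with Monday August 27, 2001.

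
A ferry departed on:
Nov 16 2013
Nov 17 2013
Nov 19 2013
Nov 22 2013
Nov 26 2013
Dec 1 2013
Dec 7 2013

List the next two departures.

Intervals are 1, 2, 3, 4, 5, 6 days — an arithmetic progression with common difference 1.
Next gap: 7 days. Dec 7 2013 + 7 days = Dec 14 2013.
Next gap: 8 days. Dec 14 2013 + 8 days = Dec 22 2013.

Dec 14 2013, Dec 22 2013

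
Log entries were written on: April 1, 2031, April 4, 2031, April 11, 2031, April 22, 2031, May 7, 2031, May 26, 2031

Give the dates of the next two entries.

The spacing grows by 4 each time: 3, 7, 11, 15, 19 days.
Next gap: 23 days. May 26, 2031 + 23 days = June 18, 2031.
Next gap: 27 days. June 18, 2031 + 27 days = July 15, 2031.

June 18, 2031; July 15, 2031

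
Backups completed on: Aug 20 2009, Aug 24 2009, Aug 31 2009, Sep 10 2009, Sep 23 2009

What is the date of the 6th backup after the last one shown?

Feb 11 2010

Intervals are 4, 7, 10, 13 days — an arithmetic progression with common difference 3.
Next gap: 16 days. Sep 23 2009 + 16 days = Oct 9 2009.
Next gap: 19 days. Oct 9 2009 + 19 days = Oct 28 2009.
Next gap: 22 days. Oct 28 2009 + 22 days = Nov 19 2009.
Next gap: 25 days. Nov 19 2009 + 25 days = Dec 14 2009.
Next gap: 28 days. Dec 14 2009 + 28 days = Jan 11 2010.
Next gap: 31 days. Jan 11 2010 + 31 days = Feb 11 2010.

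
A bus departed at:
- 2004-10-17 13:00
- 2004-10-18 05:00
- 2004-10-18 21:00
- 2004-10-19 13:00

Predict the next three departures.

The interval is a steady 16 hours (16, 16, 16).
2004-10-19 13:00 + 16 h = 2004-10-20 05:00.
2004-10-20 05:00 + 16 h = 2004-10-20 21:00.
2004-10-20 21:00 + 16 h = 2004-10-21 13:00.

2004-10-20 05:00, 2004-10-20 21:00, 2004-10-21 13:00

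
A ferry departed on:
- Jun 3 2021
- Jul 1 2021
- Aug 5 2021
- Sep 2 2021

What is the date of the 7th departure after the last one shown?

Apr 7 2022

These are Thursdays at 28- or 35-day spacing (28, 35, 28).
The pattern: 1st Thursday of the month.
October 2021 — 1st Thursday is Oct 7 2021.
November 2021 — 1st Thursday is Nov 4 2021.
December 2021 — 1st Thursday is Dec 2 2021.
1st Thursday of January 2022: Jan 6 2022.
February 2022 — 1st Thursday is Feb 3 2022.
March 2022 — 1st Thursday is Mar 3 2022.
April 2022 — 1st Thursday is Apr 7 2022.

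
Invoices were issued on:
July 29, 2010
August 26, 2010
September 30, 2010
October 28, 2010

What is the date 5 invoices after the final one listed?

March 31, 2011

Every date is a Thursday; gaps 28, 35, 28 days.
Each is the last Thursday of its month (at least one falls on the 29th or later, ruling out '4th Thursday').
Last Thursday of November 2010: November 25, 2010.
December 2010 ends with Thursday December 30, 2010.
Last Thursday of January 2011: January 27, 2011.
February 2011 ends with Thursday February 24, 2011.
Last Thursday of March 2011: March 31, 2011.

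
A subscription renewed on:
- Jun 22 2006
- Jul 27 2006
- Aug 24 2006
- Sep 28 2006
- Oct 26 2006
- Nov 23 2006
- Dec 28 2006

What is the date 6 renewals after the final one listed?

All dates are Thursdays, 35, 28, 35, 28, 28, 35 days apart.
Specifically, the 4th Thursday of each month.
January 2007 — 4th Thursday is Jan 25 2007.
February 2007 — 4th Thursday is Feb 22 2007.
4th Thursday of March 2007: Mar 22 2007.
April 2007 — 4th Thursday is Apr 26 2007.
May 2007 — 4th Thursday is May 24 2007.
4th Thursday of June 2007: Jun 28 2007.

Jun 28 2007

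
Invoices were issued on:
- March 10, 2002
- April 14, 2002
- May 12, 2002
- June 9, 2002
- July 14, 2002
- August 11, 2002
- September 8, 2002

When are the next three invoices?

These are Sundays at 28- or 35-day spacing (35, 28, 28, 35, 28, 28).
The pattern: 2nd Sunday of the month.
2nd Sunday of October 2002: October 13, 2002.
2nd Sunday of November 2002: November 10, 2002.
2nd Sunday of December 2002: December 8, 2002.

October 13, 2002; November 10, 2002; December 8, 2002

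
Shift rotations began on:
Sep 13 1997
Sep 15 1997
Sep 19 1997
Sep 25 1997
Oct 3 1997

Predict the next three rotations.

The spacing grows by 2 each time: 2, 4, 6, 8 days.
Next gap: 10 days. Oct 3 1997 + 10 days = Oct 13 1997.
Next gap: 12 days. Oct 13 1997 + 12 days = Oct 25 1997.
Next gap: 14 days. Oct 25 1997 + 14 days = Nov 8 1997.

Oct 13 1997, Oct 25 1997, Nov 8 1997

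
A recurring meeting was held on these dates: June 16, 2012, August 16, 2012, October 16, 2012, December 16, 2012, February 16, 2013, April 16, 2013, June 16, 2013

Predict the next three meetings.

August 16, 2013; October 16, 2013; December 16, 2013

Each date is the 16th; the gaps (61, 61, 61, 62, 59, 61) track the month lengths.
The rule is the 16th of every 2 months.
August 2013: August 16, 2013.
Next: October 2013 → October 16, 2013.
Next: December 2013 → December 16, 2013.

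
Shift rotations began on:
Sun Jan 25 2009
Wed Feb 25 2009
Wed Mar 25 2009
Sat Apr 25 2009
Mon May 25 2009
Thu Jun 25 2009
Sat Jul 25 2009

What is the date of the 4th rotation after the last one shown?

Each date is the 25th; the gaps (31, 28, 31, 30, 31, 30) track the month lengths.
The rule is the 25th of each month.
Next: August 2009 → Tue Aug 25 2009.
Next: September 2009 → Fri Sep 25 2009.
October 2009: Sun Oct 25 2009.
November 2009: Wed Nov 25 2009.

Wed Nov 25 2009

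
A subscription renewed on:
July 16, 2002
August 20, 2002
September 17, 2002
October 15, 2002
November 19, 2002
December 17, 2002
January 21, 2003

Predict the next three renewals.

All dates are Tuesdays, 35, 28, 28, 35, 28, 35 days apart.
Specifically, the 3rd Tuesday of each month.
February 2003 — 3rd Tuesday is February 18, 2003.
3rd Tuesday of March 2003: March 18, 2003.
3rd Tuesday of April 2003: April 15, 2003.

February 18, 2003; March 18, 2003; April 15, 2003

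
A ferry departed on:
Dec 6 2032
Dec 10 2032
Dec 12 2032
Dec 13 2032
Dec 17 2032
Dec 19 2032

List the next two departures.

Every event lands on a Monday or Friday or Sunday (gaps cycle 4, 2, 1, 4, 2).
So the schedule is: every Monday, Friday and Sunday.
The following Monday is Dec 20 2032.
The following Friday is Dec 24 2032.

Dec 20 2032, Dec 24 2032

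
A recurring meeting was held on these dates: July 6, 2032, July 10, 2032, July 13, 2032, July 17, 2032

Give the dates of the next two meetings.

July 20, 2032; July 24, 2032

The gap pattern 4, 3, 4 repeats every 2 events.
These are the Tuesdays and Saturdays of each week.
Next Tuesday: July 20, 2032.
The following Saturday is July 24, 2032.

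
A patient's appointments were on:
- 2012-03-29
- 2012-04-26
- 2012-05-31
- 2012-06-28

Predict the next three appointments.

2012-07-26, 2012-08-30, 2012-09-27

Every date is a Thursday; gaps 28, 35, 28 days.
Each is the last Thursday of its month (at least one falls on the 29th or later, ruling out '4th Thursday').
Last Thursday of July 2012: 2012-07-26.
August 2012 ends with Thursday 2012-08-30.
Last Thursday of September 2012: 2012-09-27.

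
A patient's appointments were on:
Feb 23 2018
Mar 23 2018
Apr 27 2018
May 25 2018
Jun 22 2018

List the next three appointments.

Gaps: 28, 35, 28, 28 days — a mix of 28 and 35. Every date is a Friday.
Each is the 4th Friday of its month.
4th Friday of July 2018: Jul 27 2018.
August 2018 — 4th Friday is Aug 24 2018.
September 2018 — 4th Friday is Sep 28 2018.

Jul 27 2018, Aug 24 2018, Sep 28 2018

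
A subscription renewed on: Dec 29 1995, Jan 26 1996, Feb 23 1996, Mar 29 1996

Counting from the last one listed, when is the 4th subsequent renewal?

Jul 26 1996

Every date is a Friday; gaps 28, 28, 35 days.
Each is the last Friday of its month (at least one falls on the 29th or later, ruling out '4th Friday').
Last Friday of April 1996: Apr 26 1996.
May 1996 ends with Friday May 31 1996.
Last Friday of June 1996: Jun 28 1996.
July 1996 ends with Friday Jul 26 1996.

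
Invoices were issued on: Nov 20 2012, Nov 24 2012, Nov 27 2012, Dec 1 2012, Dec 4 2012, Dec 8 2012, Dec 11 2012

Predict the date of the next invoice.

Dec 15 2012

Every event lands on a Tuesday or Saturday (gaps cycle 4, 3, 4, 3, 4, 3).
So the schedule is: every Tuesday and Saturday.
The following Saturday is Dec 15 2012.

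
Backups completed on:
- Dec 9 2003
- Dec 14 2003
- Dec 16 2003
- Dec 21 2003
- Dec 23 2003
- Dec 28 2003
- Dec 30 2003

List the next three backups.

Jan 4 2004, Jan 6 2004, Jan 11 2004

Gaps: 5, 2, 5, 2, 5, 2 days — not constant, but cyclic with period 2.
The events fall on every Tuesday and Sunday.
Next Sunday: Jan 4 2004.
The following Tuesday is Jan 6 2004.
The following Sunday is Jan 11 2004.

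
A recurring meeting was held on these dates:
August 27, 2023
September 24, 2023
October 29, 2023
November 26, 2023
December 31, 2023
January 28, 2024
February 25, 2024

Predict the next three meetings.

March 31, 2024; April 28, 2024; May 26, 2024

These are Sundays with 28, 35, 28, 35, 28, 28-day gaps.
Each is the final Sunday of its month — October 29, 2023 is past the 28th, so '4th Sunday' doesn't fit.
March 2024 ends with Sunday March 31, 2024.
Last Sunday of April 2024: April 28, 2024.
Last Sunday of May 2024: May 26, 2024.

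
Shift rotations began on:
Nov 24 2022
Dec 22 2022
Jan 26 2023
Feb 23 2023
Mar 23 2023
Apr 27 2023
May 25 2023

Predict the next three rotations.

Jun 22 2023, Jul 27 2023, Aug 24 2023

All dates are Thursdays, 28, 35, 28, 28, 35, 28 days apart.
Specifically, the 4th Thursday of each month.
4th Thursday of June 2023: Jun 22 2023.
July 2023 — 4th Thursday is Jul 27 2023.
August 2023 — 4th Thursday is Aug 24 2023.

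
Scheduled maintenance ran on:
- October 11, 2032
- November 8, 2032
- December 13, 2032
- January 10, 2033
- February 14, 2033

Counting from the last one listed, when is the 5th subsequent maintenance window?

These are Mondays at 28- or 35-day spacing (28, 35, 28, 35).
The pattern: 2nd Monday of the month.
2nd Monday of March 2033: March 14, 2033.
April 2033 — 2nd Monday is April 11, 2033.
May 2033 — 2nd Monday is May 9, 2033.
2nd Monday of June 2033: June 13, 2033.
2nd Monday of July 2033: July 11, 2033.

July 11, 2033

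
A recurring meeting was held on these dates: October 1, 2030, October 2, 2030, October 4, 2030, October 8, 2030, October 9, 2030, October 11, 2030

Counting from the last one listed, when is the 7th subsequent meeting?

Gaps: 1, 2, 4, 1, 2 days — not constant, but cyclic with period 3.
The events fall on every Tuesday, Wednesday and Friday.
The following Tuesday is October 15, 2030.
The following Wednesday is October 16, 2030.
The following Friday is October 18, 2030.
Next Tuesday: October 22, 2030.
Next Wednesday: October 23, 2030.
The following Friday is October 25, 2030.
The following Tuesday is October 29, 2030.

October 29, 2030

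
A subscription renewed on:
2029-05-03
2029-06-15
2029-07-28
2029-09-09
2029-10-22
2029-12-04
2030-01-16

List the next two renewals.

The spacing is 43, 43, 43, 43, 43, 43 days — always 43 days.
2030-01-16 + 43 days = 2030-02-28.
2030-02-28 + 43 days = 2030-04-12.

2030-02-28, 2030-04-12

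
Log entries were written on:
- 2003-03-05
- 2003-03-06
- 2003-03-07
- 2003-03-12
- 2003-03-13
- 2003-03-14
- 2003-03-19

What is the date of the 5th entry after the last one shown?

The gap pattern 1, 1, 5, 1, 1, 5 repeats every 3 events.
These are the Wednesdays, Thursdays and Fridays of each week.
The following Thursday is 2003-03-20.
The following Friday is 2003-03-21.
The following Wednesday is 2003-03-26.
Next Thursday: 2003-03-27.
Next Friday: 2003-03-28.

2003-03-28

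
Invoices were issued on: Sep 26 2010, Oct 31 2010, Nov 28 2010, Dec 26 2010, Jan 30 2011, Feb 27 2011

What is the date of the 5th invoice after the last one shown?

Jul 31 2011

All Sundays; the gaps (35, 28, 28, 35, 28) vary with month length.
This is the last Sunday of each month.
March 2011 ends with Sunday Mar 27 2011.
Last Sunday of April 2011: Apr 24 2011.
Last Sunday of May 2011: May 29 2011.
Last Sunday of June 2011: Jun 26 2011.
July 2011 ends with Sunday Jul 31 2011.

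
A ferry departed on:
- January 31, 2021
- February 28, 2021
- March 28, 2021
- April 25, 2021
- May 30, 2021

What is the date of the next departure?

June 27, 2021

All Sundays; the gaps (28, 28, 28, 35) vary with month length.
This is the last Sunday of each month.
Last Sunday of June 2021: June 27, 2021.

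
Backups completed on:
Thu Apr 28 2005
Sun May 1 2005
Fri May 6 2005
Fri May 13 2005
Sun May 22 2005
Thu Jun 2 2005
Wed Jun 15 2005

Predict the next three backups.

Thu Jun 30 2005, Sun Jul 17 2005, Fri Aug 5 2005

Gaps: 3, 5, 7, 9, 11, 13 days — each gap is 2 larger than the previous one.
Next gap: 15 days. Wed Jun 15 2005 + 15 days = Thu Jun 30 2005.
Next gap: 17 days. Thu Jun 30 2005 + 17 days = Sun Jul 17 2005.
Next gap: 19 days. Sun Jul 17 2005 + 19 days = Fri Aug 5 2005.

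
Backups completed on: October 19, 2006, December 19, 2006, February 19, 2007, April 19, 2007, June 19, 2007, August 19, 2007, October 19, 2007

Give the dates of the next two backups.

Gaps: 61, 62, 59, 61, 61, 61 days — not constant. Every event is on the 19th of the month.
Pattern: the 19th of every 2 months.
Next: December 2007 → December 19, 2007.
February 2008: February 19, 2008.

December 19, 2007; February 19, 2008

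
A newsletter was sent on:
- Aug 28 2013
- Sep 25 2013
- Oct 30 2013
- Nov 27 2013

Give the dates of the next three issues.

Every date is a Wednesday; gaps 28, 35, 28 days.
Each is the last Wednesday of its month (at least one falls on the 29th or later, ruling out '4th Wednesday').
Last Wednesday of December 2013: Dec 25 2013.
January 2014 ends with Wednesday Jan 29 2014.
Last Wednesday of February 2014: Feb 26 2014.

Dec 25 2013, Jan 29 2014, Feb 26 2014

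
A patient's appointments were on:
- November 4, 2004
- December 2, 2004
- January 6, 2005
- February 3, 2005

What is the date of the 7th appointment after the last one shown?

September 1, 2005

These are Thursdays at 28- or 35-day spacing (28, 35, 28).
The pattern: 1st Thursday of the month.
March 2005 — 1st Thursday is March 3, 2005.
April 2005 — 1st Thursday is April 7, 2005.
May 2005 — 1st Thursday is May 5, 2005.
June 2005 — 1st Thursday is June 2, 2005.
1st Thursday of July 2005: July 7, 2005.
August 2005 — 1st Thursday is August 4, 2005.
September 2005 — 1st Thursday is September 1, 2005.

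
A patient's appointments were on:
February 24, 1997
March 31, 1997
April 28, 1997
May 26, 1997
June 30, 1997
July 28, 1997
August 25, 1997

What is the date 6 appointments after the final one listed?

Every date is a Monday; gaps 35, 28, 28, 35, 28, 28 days.
Each is the last Monday of its month (at least one falls on the 29th or later, ruling out '4th Monday').
Last Monday of September 1997: September 29, 1997.
Last Monday of October 1997: October 27, 1997.
November 1997 ends with Monday November 24, 1997.
Last Monday of December 1997: December 29, 1997.
January 1998 ends with Monday January 26, 1998.
Last Monday of February 1998: February 23, 1998.

February 23, 1998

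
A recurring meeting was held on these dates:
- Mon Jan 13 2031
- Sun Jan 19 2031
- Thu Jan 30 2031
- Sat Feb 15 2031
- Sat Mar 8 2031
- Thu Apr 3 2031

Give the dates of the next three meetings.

Sun May 4 2031, Mon Jun 9 2031, Sun Jul 20 2031

Intervals are 6, 11, 16, 21, 26 days — an arithmetic progression with common difference 5.
Next gap: 31 days. Thu Apr 3 2031 + 31 days = Sun May 4 2031.
Next gap: 36 days. Sun May 4 2031 + 36 days = Mon Jun 9 2031.
Next gap: 41 days. Mon Jun 9 2031 + 41 days = Sun Jul 20 2031.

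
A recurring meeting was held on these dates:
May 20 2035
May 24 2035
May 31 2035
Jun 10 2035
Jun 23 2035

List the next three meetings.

Jul 9 2035, Jul 28 2035, Aug 19 2035

Gaps: 4, 7, 10, 13 days — each gap is 3 larger than the previous one.
Next gap: 16 days. Jun 23 2035 + 16 days = Jul 9 2035.
Next gap: 19 days. Jul 9 2035 + 19 days = Jul 28 2035.
Next gap: 22 days. Jul 28 2035 + 22 days = Aug 19 2035.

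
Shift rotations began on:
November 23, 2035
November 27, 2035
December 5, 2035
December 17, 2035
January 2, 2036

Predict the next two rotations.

Intervals are 4, 8, 12, 16 days — an arithmetic progression with common difference 4.
Next gap: 20 days. January 2, 2036 + 20 days = January 22, 2036.
Next gap: 24 days. January 22, 2036 + 24 days = February 15, 2036.

January 22, 2036; February 15, 2036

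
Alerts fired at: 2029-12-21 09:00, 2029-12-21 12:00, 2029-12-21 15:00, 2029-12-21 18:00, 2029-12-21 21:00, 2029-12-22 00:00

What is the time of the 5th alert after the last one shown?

2029-12-22 15:00

Gaps: 3, 3, 3, 3, 3 hours — each event is 3 hours after the previous one.
2029-12-22 00:00 + 3 h = 2029-12-22 03:00.
2029-12-22 03:00 + 3 h = 2029-12-22 06:00.
2029-12-22 06:00 + 3 h = 2029-12-22 09:00.
2029-12-22 09:00 + 3 h = 2029-12-22 12:00.
2029-12-22 12:00 + 3 h = 2029-12-22 15:00.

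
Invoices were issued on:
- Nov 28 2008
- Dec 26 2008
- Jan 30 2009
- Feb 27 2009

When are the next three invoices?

All Fridays; the gaps (28, 35, 28) vary with month length.
This is the last Friday of each month.
Last Friday of March 2009: Mar 27 2009.
Last Friday of April 2009: Apr 24 2009.
Last Friday of May 2009: May 29 2009.

Mar 27 2009, Apr 24 2009, May 29 2009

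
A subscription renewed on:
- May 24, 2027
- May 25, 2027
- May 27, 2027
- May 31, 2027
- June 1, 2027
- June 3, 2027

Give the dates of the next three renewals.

Every event lands on a Monday or Tuesday or Thursday (gaps cycle 1, 2, 4, 1, 2).
So the schedule is: every Monday, Tuesday and Thursday.
Next Monday: June 7, 2027.
The following Tuesday is June 8, 2027.
The following Thursday is June 10, 2027.

June 7, 2027; June 8, 2027; June 10, 2027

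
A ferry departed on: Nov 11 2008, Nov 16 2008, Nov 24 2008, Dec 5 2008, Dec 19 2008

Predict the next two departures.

Gaps: 5, 8, 11, 14 days — each gap is 3 larger than the previous one.
Next gap: 17 days. Dec 19 2008 + 17 days = Jan 5 2009.
Next gap: 20 days. Jan 5 2009 + 20 days = Jan 25 2009.

Jan 5 2009, Jan 25 2009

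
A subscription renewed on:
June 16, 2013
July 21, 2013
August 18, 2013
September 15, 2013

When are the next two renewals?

October 20, 2013; November 17, 2013

Gaps: 35, 28, 28 days — a mix of 28 and 35. Every date is a Sunday.
Each is the 3rd Sunday of its month.
October 2013 — 3rd Sunday is October 20, 2013.
November 2013 — 3rd Sunday is November 17, 2013.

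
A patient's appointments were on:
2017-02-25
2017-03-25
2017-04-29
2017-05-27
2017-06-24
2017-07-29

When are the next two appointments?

2017-08-26, 2017-09-30

These are Saturdays with 28, 35, 28, 28, 35-day gaps.
Each is the final Saturday of its month — 2017-04-29 is past the 28th, so '4th Saturday' doesn't fit.
Last Saturday of August 2017: 2017-08-26.
September 2017 ends with Saturday 2017-09-30.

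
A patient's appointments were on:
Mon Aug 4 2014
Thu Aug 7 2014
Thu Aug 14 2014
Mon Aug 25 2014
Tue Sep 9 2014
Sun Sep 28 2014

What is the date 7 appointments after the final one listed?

Sun May 31 2015

The spacing grows by 4 each time: 3, 7, 11, 15, 19 days.
Next gap: 23 days. Sun Sep 28 2014 + 23 days = Tue Oct 21 2014.
Next gap: 27 days. Tue Oct 21 2014 + 27 days = Mon Nov 17 2014.
Next gap: 31 days. Mon Nov 17 2014 + 31 days = Thu Dec 18 2014.
Next gap: 35 days. Thu Dec 18 2014 + 35 days = Thu Jan 22 2015.
Next gap: 39 days. Thu Jan 22 2015 + 39 days = Mon Mar 2 2015.
Next gap: 43 days. Mon Mar 2 2015 + 43 days = Tue Apr 14 2015.
Next gap: 47 days. Tue Apr 14 2015 + 47 days = Sun May 31 2015.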